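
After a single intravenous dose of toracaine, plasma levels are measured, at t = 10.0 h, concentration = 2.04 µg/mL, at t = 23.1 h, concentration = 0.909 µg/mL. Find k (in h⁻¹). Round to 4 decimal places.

0.0617 h⁻¹

k = ln(C₁/C₂) / (t₂ − t₁) = ln(2.04/0.909) / (23.1 − 10.0)
  = 0.8084 / 13.10 = 0.06171 h⁻¹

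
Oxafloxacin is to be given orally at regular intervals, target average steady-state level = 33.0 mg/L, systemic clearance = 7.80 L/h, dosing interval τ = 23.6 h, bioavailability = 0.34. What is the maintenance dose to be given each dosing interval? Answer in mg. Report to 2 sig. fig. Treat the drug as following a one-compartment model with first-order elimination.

At steady state, F × (Dose/τ) = Css × CL.
Dose = Css × CL × τ / F = 33.0 × 7.800 × 23.6 / 0.34 = 17870 mg

18000 mg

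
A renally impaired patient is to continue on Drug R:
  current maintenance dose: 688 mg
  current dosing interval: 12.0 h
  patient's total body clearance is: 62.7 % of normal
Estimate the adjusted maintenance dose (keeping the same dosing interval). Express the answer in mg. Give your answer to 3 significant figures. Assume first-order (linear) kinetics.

To keep the same average steady-state level, dosing rate must scale with clearance.
CL ratio = 62.7 / 100 = 0.6270
New dose (same interval) = 688 × 0.6270 = 431.4 mg

431 mg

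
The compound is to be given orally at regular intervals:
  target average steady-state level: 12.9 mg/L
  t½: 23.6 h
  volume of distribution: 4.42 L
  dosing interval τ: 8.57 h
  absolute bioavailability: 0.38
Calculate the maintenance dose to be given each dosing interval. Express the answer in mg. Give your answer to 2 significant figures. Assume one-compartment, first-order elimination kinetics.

k = ln2 / t½ = 0.693147 / 23.6 = 0.02937 h⁻¹
CL = k × Vd = 0.02937 × 4.42 = 0.1298 L/h
At steady state, F × (Dose/τ) = Css × CL.
Dose = Css × CL × τ / F = 12.9 × 0.1298 × 8.57 / 0.38 = 37.76 mg

38 mg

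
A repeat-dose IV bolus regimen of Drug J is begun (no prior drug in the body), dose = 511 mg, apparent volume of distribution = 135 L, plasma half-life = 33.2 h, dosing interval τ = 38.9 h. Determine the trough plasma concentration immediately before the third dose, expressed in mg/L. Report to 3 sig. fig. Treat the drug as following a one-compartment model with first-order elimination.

C₀ per dose = Dose / Vd = 511 / 135 = 3.785 mg/L
k = ln2 / t½ = 0.693147 / 33.2 = 0.02088 h⁻¹
Fraction remaining after one interval: r = e^(−kτ) = e^(−0.02088 × 38.9) = 0.4439
Before dose 3, 2 doses have been given (aged 1τ, 2τ).
C_trough = C₀ × (r + r²) = 3.785 × (0.4439 + 0.1970) = 2.426 mg/L

2.43 mg/L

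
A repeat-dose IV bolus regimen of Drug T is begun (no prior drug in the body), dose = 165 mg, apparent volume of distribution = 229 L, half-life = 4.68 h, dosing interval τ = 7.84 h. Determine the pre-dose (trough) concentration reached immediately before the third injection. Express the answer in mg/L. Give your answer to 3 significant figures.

C₀ per dose = Dose / Vd = 165 / 229 = 0.7205 mg/L
k = ln2 / t½ = 0.693147 / 4.68 = 0.1481 h⁻¹
Fraction remaining after one interval: r = e^(−kτ) = e^(−0.1481 × 7.84) = 0.3131
Before dose 3, 2 doses have been given (aged 1τ, 2τ).
C_trough = C₀ × (r + r²) = 0.7205 × (0.3131 + 0.09803) = 0.2962 mg/L

0.296 mg/L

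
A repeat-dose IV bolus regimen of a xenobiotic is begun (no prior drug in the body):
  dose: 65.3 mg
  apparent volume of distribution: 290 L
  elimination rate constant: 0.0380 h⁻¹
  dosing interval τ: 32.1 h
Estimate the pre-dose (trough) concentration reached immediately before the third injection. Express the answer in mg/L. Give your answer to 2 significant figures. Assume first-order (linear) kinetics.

C₀ per dose = Dose / Vd = 65.3 / 290 = 0.2252 mg/L
Fraction remaining after one interval: r = e^(−kτ) = e^(−0.03800 × 32.1) = 0.2953
Before dose 3, 2 doses have been given (aged 1τ, 2τ).
C_trough = C₀ × (r + r²) = 0.2252 × (0.2953 + 0.08720) = 0.08614 mg/L

0.086 mg/L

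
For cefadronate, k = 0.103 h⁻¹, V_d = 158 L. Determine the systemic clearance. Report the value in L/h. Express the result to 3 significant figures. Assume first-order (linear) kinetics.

CL = k × Vd = 0.103 × 158 = 16.27 L/h

16.3 L/h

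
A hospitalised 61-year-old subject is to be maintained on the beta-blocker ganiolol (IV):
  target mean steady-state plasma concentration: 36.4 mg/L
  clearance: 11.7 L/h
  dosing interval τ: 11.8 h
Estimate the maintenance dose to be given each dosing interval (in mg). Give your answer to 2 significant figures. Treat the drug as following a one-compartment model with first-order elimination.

At steady state, Dose/τ = Css × CL.
Dose = Css × CL × τ = 36.4 × 11.70 × 11.8 = 5025 mg

5000 mg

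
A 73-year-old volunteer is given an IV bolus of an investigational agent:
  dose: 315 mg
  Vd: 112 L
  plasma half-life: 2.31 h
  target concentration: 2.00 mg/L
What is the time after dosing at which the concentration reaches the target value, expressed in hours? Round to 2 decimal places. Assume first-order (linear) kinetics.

C₀ = Dose / Vd = 315.0 / 112 = 2.813 mg/L
k = ln2 / t½ = 0.693147 / 2.31 = 0.3001 h⁻¹
t = ln(C₀ / C) / k = ln(2.813 / 2.00) / 0.3001
  = ln(1.407) / 0.3001 = 0.3415 / 0.3001 = 1.138 h

1.14 h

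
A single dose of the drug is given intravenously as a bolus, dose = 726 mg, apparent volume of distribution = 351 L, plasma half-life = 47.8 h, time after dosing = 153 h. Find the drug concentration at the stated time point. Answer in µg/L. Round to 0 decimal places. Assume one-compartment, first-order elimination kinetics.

C₀ = Dose / Vd = 726.0 / 351 = 2.068 mg/L
k = ln2 / t½ = 0.693147 / 47.8 = 0.01450 h⁻¹
C = C₀ · e^(−k·t) = 2.068 × e^(−0.01450 × 153)
  = 2.068 × 0.1088 = 0.2250 mg/L
Convert: 0.2250 mg/L × 1000 = 225.0 µg/L

225 µg/L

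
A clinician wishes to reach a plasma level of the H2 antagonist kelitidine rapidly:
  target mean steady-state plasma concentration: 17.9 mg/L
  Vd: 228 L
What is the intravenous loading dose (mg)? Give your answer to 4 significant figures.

4081 mg

LD = Css × Vd = 17.9 × 228 = 4081 mg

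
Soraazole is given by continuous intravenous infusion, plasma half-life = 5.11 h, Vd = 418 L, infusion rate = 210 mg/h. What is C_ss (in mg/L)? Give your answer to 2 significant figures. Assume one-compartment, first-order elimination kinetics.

k = ln2 / t½ = 0.693147 / 5.11 = 0.1356 h⁻¹
CL = k × Vd = 0.1356 × 418 = 56.68 L/h
At steady state Css = R₀ / CL = 210 / 56.68 = 3.705 mg/L

3.7 mg/L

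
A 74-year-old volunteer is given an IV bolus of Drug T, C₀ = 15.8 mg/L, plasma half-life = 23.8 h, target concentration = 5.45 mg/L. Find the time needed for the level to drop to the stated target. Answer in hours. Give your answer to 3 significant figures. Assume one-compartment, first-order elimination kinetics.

36.5 h

k = ln2 / t½ = 0.693147 / 23.8 = 0.02912 h⁻¹
t = ln(C₀ / C) / k = ln(15.80 / 5.45) / 0.02912
  = ln(2.899) / 0.02912 = 1.064 / 0.02912 = 36.54 h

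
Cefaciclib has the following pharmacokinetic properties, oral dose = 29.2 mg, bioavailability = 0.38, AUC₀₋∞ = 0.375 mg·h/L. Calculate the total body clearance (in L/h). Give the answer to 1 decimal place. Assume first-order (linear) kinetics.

29.6 L/h

CL = F·Dose / AUC = 0.38 × 29.2 / 0.375 = 29.59 L/h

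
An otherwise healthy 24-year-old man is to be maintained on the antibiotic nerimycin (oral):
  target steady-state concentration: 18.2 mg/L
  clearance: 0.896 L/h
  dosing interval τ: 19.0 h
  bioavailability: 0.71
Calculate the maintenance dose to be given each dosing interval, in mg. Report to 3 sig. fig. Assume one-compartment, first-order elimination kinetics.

436 mg

At steady state, F × (Dose/τ) = Css × CL.
Dose = Css × CL × τ / F = 18.2 × 0.8960 × 19.0 / 0.71 = 436.4 mg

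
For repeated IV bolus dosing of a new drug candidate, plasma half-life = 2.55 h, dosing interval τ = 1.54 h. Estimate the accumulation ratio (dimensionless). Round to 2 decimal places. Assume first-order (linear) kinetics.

k = ln2 / t½ = 0.693147 / 2.55 = 0.2718 h⁻¹
e^(−kτ) = e^(−0.2718 × 1.54) = 0.6580
Accumulation ratio R = 1 / (1 − e^(−kτ)) = 1 / (1 − 0.6580) = 2.924

2.92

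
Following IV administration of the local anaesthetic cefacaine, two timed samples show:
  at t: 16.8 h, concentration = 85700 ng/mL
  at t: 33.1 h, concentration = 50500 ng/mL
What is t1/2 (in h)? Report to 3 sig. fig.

k = ln(C₁/C₂) / (t₂ − t₁) = ln(85700/50500) / (33.1 − 16.8)
  = 0.5289 / 16.30 = 0.03245 h⁻¹
t½ = ln2 / k = 0.693147 / 0.03245 = 21.36 h

21.4 h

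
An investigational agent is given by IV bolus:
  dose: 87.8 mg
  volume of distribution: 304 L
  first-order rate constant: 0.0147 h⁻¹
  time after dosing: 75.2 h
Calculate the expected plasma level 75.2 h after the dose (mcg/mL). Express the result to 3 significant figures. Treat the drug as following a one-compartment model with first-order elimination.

C₀ = Dose / Vd = 87.80 / 304 = 0.2888 mg/L
C = C₀ · e^(−k·t) = 0.2888 × e^(−0.01470 × 75.2)
  = 0.2888 × 0.3311 = 0.09562 mg/L
(0.09562 mg/L = 0.09562 mcg/mL)

0.0956 mcg/mL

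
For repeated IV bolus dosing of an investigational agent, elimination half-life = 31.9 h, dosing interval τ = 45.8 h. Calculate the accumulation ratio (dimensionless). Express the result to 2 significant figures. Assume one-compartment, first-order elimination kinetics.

1.6

k = ln2 / t½ = 0.693147 / 31.9 = 0.02173 h⁻¹
e^(−kτ) = e^(−0.02173 × 45.8) = 0.3696
Accumulation ratio R = 1 / (1 − e^(−kτ)) = 1 / (1 − 0.3696) = 1.586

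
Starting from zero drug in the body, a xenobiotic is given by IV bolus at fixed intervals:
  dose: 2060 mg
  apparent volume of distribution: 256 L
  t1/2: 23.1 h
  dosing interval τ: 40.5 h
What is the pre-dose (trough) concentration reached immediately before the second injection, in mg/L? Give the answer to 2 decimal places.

2.39 mg/L

C₀ per dose = Dose / Vd = 2060 / 256 = 8.047 mg/L
k = ln2 / t½ = 0.693147 / 23.1 = 0.03001 h⁻¹
Fraction remaining after one interval: r = e^(−kτ) = e^(−0.03001 × 40.5) = 0.2966
Before dose 2, 1 dose has been given (aged 1τ).
C_trough = C₀ × r = 8.047 × 0.2966 = 2.387 mg/L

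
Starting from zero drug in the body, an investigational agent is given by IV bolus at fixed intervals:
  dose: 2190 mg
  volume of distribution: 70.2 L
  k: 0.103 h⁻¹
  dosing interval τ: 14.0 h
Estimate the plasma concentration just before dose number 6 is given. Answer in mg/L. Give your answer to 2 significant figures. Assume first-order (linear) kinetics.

C₀ per dose = Dose / Vd = 2190 / 70.2 = 31.20 mg/L
Fraction remaining after one interval: r = e^(−kτ) = e^(−0.1030 × 14.0) = 0.2365
Before dose 6, 5 doses have been given (aged 1τ, 2τ, 3τ, 4τ, 5τ).
C_trough = C₀ × (r + r² + … + r^5) = C₀ × r(1−r^5)/(1−r)
        = 31.20 × 0.2365 × (1 − 0.0007399) / (1 − 0.2365) = 9.657 mg/L

9.7 mg/L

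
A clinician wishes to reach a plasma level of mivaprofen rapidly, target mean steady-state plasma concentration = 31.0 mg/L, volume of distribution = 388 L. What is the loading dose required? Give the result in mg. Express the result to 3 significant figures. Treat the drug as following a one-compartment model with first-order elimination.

LD = Css × Vd = 31.0 × 388 = 12030 mg

12000 mg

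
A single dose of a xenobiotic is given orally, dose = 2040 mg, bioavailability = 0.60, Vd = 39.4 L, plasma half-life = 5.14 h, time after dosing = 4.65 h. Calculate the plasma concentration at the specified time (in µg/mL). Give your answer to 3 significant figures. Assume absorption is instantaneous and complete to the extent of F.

Amount reaching circulation = F × Dose = 0.60 × 2040 = 1224 mg
C₀ = F·Dose / Vd = 1224 / 39.4 = 31.07 mg/L
k = ln2 / t½ = 0.693147 / 5.14 = 0.1349 h⁻¹
C = C₀ · e^(−k·t) = 31.07 × e^(−0.1349 × 4.65)
  = 31.07 × 0.5340 = 16.59 mg/L
(16.59 mg/L = 16.59 µg/mL)

16.6 µg/mL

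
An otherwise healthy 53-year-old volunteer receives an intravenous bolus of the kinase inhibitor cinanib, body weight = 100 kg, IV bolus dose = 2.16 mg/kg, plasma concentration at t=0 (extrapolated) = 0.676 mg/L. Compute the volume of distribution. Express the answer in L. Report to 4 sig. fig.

Dose = 2.16 × 100 = 216.0 mg
Vd = Dose / C₀ = 216.0 / 0.676 = 319.5 L

319.5 L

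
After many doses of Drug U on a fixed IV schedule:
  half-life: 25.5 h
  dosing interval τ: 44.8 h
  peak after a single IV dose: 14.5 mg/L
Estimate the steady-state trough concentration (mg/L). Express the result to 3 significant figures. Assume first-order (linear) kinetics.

k = ln2 / t½ = 0.693147 / 25.5 = 0.02718 h⁻¹
e^(−kτ) = e^(−0.02718 × 44.8) = 0.2959
Accumulation ratio R = 1 / (1 − e^(−kτ)) = 1 / (1 − 0.2959) = 1.420
Steady-state trough = C₀ × R × e^(−kτ) = 14.5 × 1.420 × 0.2959 = 6.093 mg/L

6.09 mg/L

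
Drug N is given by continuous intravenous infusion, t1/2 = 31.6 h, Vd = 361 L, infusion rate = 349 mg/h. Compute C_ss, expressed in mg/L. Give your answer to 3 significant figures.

44.1 mg/L

k = ln2 / t½ = 0.693147 / 31.6 = 0.02194 h⁻¹
CL = k × Vd = 0.02194 × 361 = 7.920 L/h
At steady state Css = R₀ / CL = 349 / 7.920 = 44.07 mg/L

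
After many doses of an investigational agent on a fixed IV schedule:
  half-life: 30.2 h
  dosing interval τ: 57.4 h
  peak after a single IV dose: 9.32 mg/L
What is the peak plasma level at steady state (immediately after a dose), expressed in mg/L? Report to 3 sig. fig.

12.7 mg/L

k = ln2 / t½ = 0.693147 / 30.2 = 0.02295 h⁻¹
e^(−kτ) = e^(−0.02295 × 57.4) = 0.2678
Accumulation ratio R = 1 / (1 − e^(−kτ)) = 1 / (1 − 0.2678) = 1.366
Steady-state peak = C₀ × R = 9.32 × 1.366 = 12.73 mg/L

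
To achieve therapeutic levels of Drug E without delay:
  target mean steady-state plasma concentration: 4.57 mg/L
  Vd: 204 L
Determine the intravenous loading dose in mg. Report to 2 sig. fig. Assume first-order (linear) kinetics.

LD = Css × Vd = 4.57 × 204 = 932.3 mg

930 mg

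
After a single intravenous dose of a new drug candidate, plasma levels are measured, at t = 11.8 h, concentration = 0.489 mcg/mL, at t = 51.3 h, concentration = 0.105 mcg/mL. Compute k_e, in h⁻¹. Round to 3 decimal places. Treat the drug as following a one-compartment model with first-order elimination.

k = ln(C₁/C₂) / (t₂ − t₁) = ln(0.489/0.105) / (51.3 − 11.8)
  = 1.538 / 39.50 = 0.03894 h⁻¹

0.039 h⁻¹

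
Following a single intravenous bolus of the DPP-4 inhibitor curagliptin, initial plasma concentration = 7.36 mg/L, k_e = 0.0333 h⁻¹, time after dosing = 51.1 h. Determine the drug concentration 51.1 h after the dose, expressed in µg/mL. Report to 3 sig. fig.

1.34 µg/mL

C = C₀ · e^(−k·t) = 7.360 × e^(−0.03330 × 51.1)
  = 7.360 × 0.1824 = 1.342 mg/L
(1.342 mg/L = 1.342 µg/mL)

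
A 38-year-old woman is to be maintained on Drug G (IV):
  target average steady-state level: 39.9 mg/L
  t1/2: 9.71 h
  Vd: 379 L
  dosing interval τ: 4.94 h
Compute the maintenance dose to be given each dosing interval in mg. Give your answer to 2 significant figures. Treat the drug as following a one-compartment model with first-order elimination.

5300 mg

k = ln2 / t½ = 0.693147 / 9.71 = 0.07138 h⁻¹
CL = k × Vd = 0.07138 × 379 = 27.05 L/h
At steady state, Dose/τ = Css × CL.
Dose = Css × CL × τ = 39.9 × 27.05 × 4.94 = 5332 mg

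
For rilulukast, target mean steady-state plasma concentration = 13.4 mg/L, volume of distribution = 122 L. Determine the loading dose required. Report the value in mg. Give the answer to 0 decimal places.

1635 mg

LD = Css × Vd = 13.4 × 122 = 1635 mg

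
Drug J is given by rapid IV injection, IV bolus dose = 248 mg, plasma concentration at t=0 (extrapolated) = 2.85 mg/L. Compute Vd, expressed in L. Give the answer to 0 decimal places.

Vd = Dose / C₀ = 248.0 / 2.85 = 87.02 L

87 L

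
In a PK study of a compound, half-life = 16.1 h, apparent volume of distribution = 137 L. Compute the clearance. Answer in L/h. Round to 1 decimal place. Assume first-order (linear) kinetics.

5.9 L/h

k = ln2 / t½ = 0.693147 / 16.1 = 0.04305 h⁻¹
CL = k × Vd = 0.04305 × 137 = 5.898 L/h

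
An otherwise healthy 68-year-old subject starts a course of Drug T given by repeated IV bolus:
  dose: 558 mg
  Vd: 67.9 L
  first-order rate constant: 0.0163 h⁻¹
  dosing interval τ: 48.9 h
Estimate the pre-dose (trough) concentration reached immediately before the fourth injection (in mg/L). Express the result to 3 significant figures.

6.12 mg/L

C₀ per dose = Dose / Vd = 558 / 67.9 = 8.218 mg/L
Fraction remaining after one interval: r = e^(−kτ) = e^(−0.01630 × 48.9) = 0.4506
Before dose 4, 3 doses have been given (aged 1τ, 2τ, 3τ).
C_trough = C₀ × (r + r² + … + r^3) = C₀ × r(1−r^3)/(1−r)
        = 8.218 × 0.4506 × (1 − 0.09149) / (1 − 0.4506) = 6.123 mg/L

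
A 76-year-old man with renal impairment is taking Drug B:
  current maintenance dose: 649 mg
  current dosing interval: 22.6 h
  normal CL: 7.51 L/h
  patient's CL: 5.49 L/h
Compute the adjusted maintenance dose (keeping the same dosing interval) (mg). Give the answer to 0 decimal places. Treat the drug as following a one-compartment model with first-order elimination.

474 mg

To keep the same average steady-state level, dosing rate must scale with clearance.
CL ratio = 5.49 / 7.51 = 0.7310
New dose (same interval) = 649 × 0.7310 = 474.4 mg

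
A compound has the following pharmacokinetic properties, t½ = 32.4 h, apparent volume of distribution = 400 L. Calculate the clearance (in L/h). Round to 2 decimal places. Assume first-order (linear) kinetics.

k = ln2 / t½ = 0.693147 / 32.4 = 0.02139 h⁻¹
CL = k × Vd = 0.02139 × 400 = 8.556 L/h

8.56 L/h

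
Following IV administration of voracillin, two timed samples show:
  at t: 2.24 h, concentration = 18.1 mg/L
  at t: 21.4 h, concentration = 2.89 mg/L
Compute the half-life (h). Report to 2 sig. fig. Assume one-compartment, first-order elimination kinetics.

k = ln(C₁/C₂) / (t₂ − t₁) = ln(18.1/2.89) / (21.4 − 2.24)
  = 1.835 / 19.16 = 0.09577 h⁻¹
t½ = ln2 / k = 0.693147 / 0.09577 = 7.238 h

7.2 h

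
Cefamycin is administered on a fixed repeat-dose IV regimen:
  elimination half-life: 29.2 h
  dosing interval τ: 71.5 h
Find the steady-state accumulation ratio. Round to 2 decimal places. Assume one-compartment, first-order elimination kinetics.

k = ln2 / t½ = 0.693147 / 29.2 = 0.02374 h⁻¹
e^(−kτ) = e^(−0.02374 × 71.5) = 0.1832
Accumulation ratio R = 1 / (1 − e^(−kτ)) = 1 / (1 − 0.1832) = 1.224

1.22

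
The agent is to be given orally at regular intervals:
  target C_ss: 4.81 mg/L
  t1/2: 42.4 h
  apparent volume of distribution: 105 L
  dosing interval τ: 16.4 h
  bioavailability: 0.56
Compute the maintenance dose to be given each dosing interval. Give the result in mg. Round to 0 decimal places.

k = ln2 / t½ = 0.693147 / 42.4 = 0.01635 h⁻¹
CL = k × Vd = 0.01635 × 105 = 1.717 L/h
At steady state, F × (Dose/τ) = Css × CL.
Dose = Css × CL × τ / F = 4.81 × 1.717 × 16.4 / 0.56 = 241.9 mg

242 mg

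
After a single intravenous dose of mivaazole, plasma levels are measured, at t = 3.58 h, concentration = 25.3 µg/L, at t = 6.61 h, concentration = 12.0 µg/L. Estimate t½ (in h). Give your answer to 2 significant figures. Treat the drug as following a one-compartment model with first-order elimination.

k = ln(C₁/C₂) / (t₂ − t₁) = ln(25.3/12.0) / (6.61 − 3.58)
  = 0.7459 / 3.030 = 0.2462 h⁻¹
t½ = ln2 / k = 0.693147 / 0.2462 = 2.815 h

2.8 h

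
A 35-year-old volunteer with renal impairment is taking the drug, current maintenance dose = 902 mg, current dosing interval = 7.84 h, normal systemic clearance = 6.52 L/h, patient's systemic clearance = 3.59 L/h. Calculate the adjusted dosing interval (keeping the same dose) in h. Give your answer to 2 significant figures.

14 h

To keep the same average steady-state level, dosing rate must scale with clearance.
CL ratio = 3.59 / 6.52 = 0.5506
New interval (same dose) = 7.84 / 0.5506 = 14.24 h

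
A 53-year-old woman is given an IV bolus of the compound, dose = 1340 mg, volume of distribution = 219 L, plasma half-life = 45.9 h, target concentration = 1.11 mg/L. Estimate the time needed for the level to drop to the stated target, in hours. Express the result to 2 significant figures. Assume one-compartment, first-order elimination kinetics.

C₀ = Dose / Vd = 1340 / 219 = 6.119 mg/L
k = ln2 / t½ = 0.693147 / 45.9 = 0.01510 h⁻¹
t = ln(C₀ / C) / k = ln(6.119 / 1.11) / 0.01510
  = ln(5.513) / 0.01510 = 1.707 / 0.01510 = 113.0 h

110 h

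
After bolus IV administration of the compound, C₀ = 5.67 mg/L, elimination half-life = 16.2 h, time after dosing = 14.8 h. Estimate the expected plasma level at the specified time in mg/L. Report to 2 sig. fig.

3.0 mg/L

k = ln2 / t½ = 0.693147 / 16.2 = 0.04279 h⁻¹
C = C₀ · e^(−k·t) = 5.670 × e^(−0.04279 × 14.8)
  = 5.670 × 0.5308 = 3.010 mg/L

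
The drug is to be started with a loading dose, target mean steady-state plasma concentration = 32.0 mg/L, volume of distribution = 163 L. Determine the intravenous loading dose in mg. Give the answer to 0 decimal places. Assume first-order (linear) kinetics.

LD = Css × Vd = 32.0 × 163 = 5216 mg

5216 mg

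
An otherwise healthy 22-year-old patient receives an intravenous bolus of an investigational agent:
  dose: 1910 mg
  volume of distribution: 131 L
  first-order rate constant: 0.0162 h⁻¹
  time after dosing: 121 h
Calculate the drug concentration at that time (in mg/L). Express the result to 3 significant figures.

2.05 mg/L

C₀ = Dose / Vd = 1910 / 131 = 14.58 mg/L
C = C₀ · e^(−k·t) = 14.58 × e^(−0.01620 × 121)
  = 14.58 × 0.1408 = 2.053 mg/L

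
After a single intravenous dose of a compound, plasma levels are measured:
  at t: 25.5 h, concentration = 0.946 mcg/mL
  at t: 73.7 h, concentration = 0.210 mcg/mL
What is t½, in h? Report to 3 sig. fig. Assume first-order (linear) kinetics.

k = ln(C₁/C₂) / (t₂ − t₁) = ln(0.946/0.210) / (73.7 − 25.5)
  = 1.505 / 48.20 = 0.03122 h⁻¹
t½ = ln2 / k = 0.693147 / 0.03122 = 22.20 h

22.2 h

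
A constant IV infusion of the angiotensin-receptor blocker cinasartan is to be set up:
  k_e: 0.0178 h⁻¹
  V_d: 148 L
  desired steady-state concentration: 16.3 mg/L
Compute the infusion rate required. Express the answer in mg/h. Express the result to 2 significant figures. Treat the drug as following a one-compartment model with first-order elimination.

CL = k × Vd = 0.01780 × 148 = 2.634 L/h
At steady state, infusion rate R₀ = Css × CL = 16.3 × 2.634 = 42.93 mg/h

43 mg/h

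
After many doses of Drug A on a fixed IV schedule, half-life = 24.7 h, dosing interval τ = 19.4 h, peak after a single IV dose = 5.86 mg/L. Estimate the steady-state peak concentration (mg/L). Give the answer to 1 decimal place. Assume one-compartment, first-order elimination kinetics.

14.0 mg/L

k = ln2 / t½ = 0.693147 / 24.7 = 0.02806 h⁻¹
e^(−kτ) = e^(−0.02806 × 19.4) = 0.5802
Accumulation ratio R = 1 / (1 − e^(−kτ)) = 1 / (1 − 0.5802) = 2.382
Steady-state peak = C₀ × R = 5.86 × 2.382 = 13.96 mg/L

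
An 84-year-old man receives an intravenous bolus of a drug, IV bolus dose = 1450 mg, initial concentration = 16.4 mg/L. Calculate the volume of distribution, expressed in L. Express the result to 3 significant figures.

88.4 L

Vd = Dose / C₀ = 1450 / 16.4 = 88.41 L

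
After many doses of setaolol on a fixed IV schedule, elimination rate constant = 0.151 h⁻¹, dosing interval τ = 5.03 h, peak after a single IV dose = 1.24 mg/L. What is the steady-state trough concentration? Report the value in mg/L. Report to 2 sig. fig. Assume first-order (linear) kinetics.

e^(−kτ) = e^(−0.1510 × 5.03) = 0.4679
Accumulation ratio R = 1 / (1 − e^(−kτ)) = 1 / (1 − 0.4679) = 1.879
Steady-state trough = C₀ × R × e^(−kτ) = 1.24 × 1.879 × 0.4679 = 1.090 mg/L

1.1 mg/L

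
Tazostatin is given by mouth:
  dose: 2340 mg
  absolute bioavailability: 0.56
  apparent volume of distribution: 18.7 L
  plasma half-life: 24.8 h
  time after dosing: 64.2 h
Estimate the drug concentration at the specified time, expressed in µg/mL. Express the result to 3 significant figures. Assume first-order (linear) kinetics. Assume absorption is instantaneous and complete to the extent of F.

Amount reaching circulation = F × Dose = 0.56 × 2340 = 1310 mg
C₀ = F·Dose / Vd = 1310 / 18.7 = 70.05 mg/L
k = ln2 / t½ = 0.693147 / 24.8 = 0.02795 h⁻¹
C = C₀ · e^(−k·t) = 70.05 × e^(−0.02795 × 64.2)
  = 70.05 × 0.1662 = 11.64 mg/L
(11.64 mg/L = 11.64 µg/mL)

11.6 µg/mL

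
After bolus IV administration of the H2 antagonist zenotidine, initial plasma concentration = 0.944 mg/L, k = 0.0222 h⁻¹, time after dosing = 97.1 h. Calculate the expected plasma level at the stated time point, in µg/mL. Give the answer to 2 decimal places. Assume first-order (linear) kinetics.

C = C₀ · e^(−k·t) = 0.9440 × e^(−0.02220 × 97.1)
  = 0.9440 × 0.1158 = 0.1093 mg/L
(0.1093 mg/L = 0.1093 µg/mL)

0.11 µg/mL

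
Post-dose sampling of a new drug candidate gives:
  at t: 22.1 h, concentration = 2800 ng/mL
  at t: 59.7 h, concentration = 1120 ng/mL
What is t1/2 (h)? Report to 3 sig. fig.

28.4 h

k = ln(C₁/C₂) / (t₂ − t₁) = ln(2800/1120) / (59.7 − 22.1)
  = 0.9163 / 37.60 = 0.02437 h⁻¹
t½ = ln2 / k = 0.693147 / 0.02437 = 28.44 h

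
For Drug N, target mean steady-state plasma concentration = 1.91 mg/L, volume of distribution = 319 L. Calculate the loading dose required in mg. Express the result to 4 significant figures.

609.3 mg

LD = Css × Vd = 1.91 × 319 = 609.3 mg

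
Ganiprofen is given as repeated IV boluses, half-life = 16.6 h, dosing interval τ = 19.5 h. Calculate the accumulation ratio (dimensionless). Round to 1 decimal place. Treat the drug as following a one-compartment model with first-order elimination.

k = ln2 / t½ = 0.693147 / 16.6 = 0.04176 h⁻¹
e^(−kτ) = e^(−0.04176 × 19.5) = 0.4429
Accumulation ratio R = 1 / (1 − e^(−kτ)) = 1 / (1 − 0.4429) = 1.795

1.8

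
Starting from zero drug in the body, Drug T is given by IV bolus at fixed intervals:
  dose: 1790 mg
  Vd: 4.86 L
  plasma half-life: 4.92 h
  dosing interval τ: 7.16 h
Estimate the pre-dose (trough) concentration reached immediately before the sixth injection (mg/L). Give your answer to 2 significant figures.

C₀ per dose = Dose / Vd = 1790 / 4.86 = 368.3 mg/L
k = ln2 / t½ = 0.693147 / 4.92 = 0.1409 h⁻¹
Fraction remaining after one interval: r = e^(−kτ) = e^(−0.1409 × 7.16) = 0.3646
Before dose 6, 5 doses have been given (aged 1τ, 2τ, 3τ, 4τ, 5τ).
C_trough = C₀ × (r + r² + … + r^5) = C₀ × r(1−r^5)/(1−r)
        = 368.3 × 0.3646 × (1 − 0.006443) / (1 − 0.3646) = 210.0 mg/L

210 mg/L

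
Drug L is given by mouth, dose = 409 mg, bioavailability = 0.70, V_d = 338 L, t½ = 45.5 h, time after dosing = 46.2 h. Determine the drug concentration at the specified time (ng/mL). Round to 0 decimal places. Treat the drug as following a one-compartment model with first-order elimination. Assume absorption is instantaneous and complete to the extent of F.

Amount reaching circulation = F × Dose = 0.70 × 409.0 = 286.3 mg
C₀ = F·Dose / Vd = 286.3 / 338 = 0.8470 mg/L
k = ln2 / t½ = 0.693147 / 45.5 = 0.01523 h⁻¹
C = C₀ · e^(−k·t) = 0.8470 × e^(−0.01523 × 46.2)
  = 0.8470 × 0.4948 = 0.4191 mg/L
Convert: 0.4191 mg/L × 1000 = 419.1 ng/mL

419 ng/mL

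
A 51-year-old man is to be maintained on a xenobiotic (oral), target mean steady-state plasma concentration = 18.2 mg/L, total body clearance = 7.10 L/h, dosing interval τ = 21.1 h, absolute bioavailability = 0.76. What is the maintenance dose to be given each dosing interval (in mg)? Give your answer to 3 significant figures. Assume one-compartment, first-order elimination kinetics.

At steady state, F × (Dose/τ) = Css × CL.
Dose = Css × CL × τ / F = 18.2 × 7.100 × 21.1 / 0.76 = 3588 mg

3590 mg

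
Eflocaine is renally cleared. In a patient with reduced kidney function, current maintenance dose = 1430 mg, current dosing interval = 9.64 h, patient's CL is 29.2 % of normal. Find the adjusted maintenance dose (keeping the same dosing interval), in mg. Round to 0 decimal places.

To keep the same average steady-state level, dosing rate must scale with clearance.
CL ratio = 29.2 / 100 = 0.2920
New dose (same interval) = 1430 × 0.2920 = 417.6 mg

418 mg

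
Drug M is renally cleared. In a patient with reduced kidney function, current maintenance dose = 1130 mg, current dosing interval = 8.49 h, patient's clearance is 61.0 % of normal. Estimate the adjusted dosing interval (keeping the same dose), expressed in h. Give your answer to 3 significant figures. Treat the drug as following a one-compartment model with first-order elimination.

13.9 h

To keep the same average steady-state level, dosing rate must scale with clearance.
CL ratio = 61.0 / 100 = 0.6100
New interval (same dose) = 8.49 / 0.6100 = 13.92 h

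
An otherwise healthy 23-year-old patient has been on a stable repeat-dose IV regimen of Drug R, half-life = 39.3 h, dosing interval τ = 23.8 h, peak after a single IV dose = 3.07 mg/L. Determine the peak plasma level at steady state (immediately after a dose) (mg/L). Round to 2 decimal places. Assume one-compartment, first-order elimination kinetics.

k = ln2 / t½ = 0.693147 / 39.3 = 0.01764 h⁻¹
e^(−kτ) = e^(−0.01764 × 23.8) = 0.6572
Accumulation ratio R = 1 / (1 − e^(−kτ)) = 1 / (1 − 0.6572) = 2.917
Steady-state peak = C₀ × R = 3.07 × 2.917 = 8.955 mg/L

8.96 mg/L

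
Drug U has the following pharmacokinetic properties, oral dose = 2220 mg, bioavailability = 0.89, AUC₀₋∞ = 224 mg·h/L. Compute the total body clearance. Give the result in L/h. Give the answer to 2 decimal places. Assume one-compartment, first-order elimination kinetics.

8.82 L/h

CL = F·Dose / AUC = 0.89 × 2220 / 224 = 8.821 L/h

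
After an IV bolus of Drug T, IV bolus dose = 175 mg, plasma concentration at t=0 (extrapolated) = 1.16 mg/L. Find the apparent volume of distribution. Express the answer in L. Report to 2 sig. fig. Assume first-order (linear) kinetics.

150 L

Vd = Dose / C₀ = 175.0 / 1.16 = 150.9 L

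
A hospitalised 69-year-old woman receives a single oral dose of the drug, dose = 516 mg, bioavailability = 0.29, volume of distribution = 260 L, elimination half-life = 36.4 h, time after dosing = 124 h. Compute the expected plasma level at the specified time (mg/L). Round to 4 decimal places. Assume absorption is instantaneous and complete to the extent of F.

Amount reaching circulation = F × Dose = 0.29 × 516.0 = 149.6 mg
C₀ = F·Dose / Vd = 149.6 / 260 = 0.5754 mg/L
k = ln2 / t½ = 0.693147 / 36.4 = 0.01904 h⁻¹
C = C₀ · e^(−k·t) = 0.5754 × e^(−0.01904 × 124)
  = 0.5754 × 0.09433 = 0.05428 mg/L

0.0543 mg/L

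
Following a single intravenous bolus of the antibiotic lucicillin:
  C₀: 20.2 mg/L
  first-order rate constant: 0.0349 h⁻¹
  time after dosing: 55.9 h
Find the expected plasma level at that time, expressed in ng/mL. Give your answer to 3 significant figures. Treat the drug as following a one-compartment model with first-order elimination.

C = C₀ · e^(−k·t) = 20.20 × e^(−0.03490 × 55.9)
  = 20.20 × 0.1421 = 2.870 mg/L
Convert: 2.870 mg/L × 1000 = 2870 ng/mL

2870 ng/mL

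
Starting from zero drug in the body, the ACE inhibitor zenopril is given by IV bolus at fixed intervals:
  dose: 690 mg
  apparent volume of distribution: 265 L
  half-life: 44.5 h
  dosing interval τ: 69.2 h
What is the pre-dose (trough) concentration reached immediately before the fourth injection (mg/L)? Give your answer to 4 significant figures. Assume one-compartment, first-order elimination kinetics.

1.290 mg/L

C₀ per dose = Dose / Vd = 690 / 265 = 2.604 mg/L
k = ln2 / t½ = 0.693147 / 44.5 = 0.01558 h⁻¹
Fraction remaining after one interval: r = e^(−kτ) = e^(−0.01558 × 69.2) = 0.3402
Before dose 4, 3 doses have been given (aged 1τ, 2τ, 3τ).
C_trough = C₀ × (r + r² + … + r^3) = C₀ × r(1−r^3)/(1−r)
        = 2.604 × 0.3402 × (1 − 0.03937) / (1 − 0.3402) = 1.290 mg/L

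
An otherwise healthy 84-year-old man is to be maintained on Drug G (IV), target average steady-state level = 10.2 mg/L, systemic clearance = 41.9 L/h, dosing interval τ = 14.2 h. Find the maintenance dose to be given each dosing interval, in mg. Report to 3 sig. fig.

At steady state, Dose/τ = Css × CL.
Dose = Css × CL × τ = 10.2 × 41.90 × 14.2 = 6069 mg

6070 mg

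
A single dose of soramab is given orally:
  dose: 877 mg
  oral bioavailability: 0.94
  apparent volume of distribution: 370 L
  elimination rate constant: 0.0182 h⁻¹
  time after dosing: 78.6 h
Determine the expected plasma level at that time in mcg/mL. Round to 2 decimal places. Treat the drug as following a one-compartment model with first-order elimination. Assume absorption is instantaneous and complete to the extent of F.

Amount reaching circulation = F × Dose = 0.94 × 877.0 = 824.4 mg
C₀ = F·Dose / Vd = 824.4 / 370 = 2.228 mg/L
C = C₀ · e^(−k·t) = 2.228 × e^(−0.01820 × 78.6)
  = 2.228 × 0.2392 = 0.5329 mg/L
(0.5329 mg/L = 0.5329 mcg/mL)

0.53 mcg/mL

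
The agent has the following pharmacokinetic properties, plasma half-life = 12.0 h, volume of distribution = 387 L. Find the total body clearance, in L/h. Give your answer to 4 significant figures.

k = ln2 / t½ = 0.693147 / 12.0 = 0.05776 h⁻¹
CL = k × Vd = 0.05776 × 387 = 22.35 L/h

22.35 L/h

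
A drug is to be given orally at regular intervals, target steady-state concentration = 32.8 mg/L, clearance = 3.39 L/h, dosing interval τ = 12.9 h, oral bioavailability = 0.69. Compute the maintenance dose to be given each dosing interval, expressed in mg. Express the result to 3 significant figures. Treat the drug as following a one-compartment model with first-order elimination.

2080 mg

At steady state, F × (Dose/τ) = Css × CL.
Dose = Css × CL × τ / F = 32.8 × 3.390 × 12.9 / 0.69 = 2079 mg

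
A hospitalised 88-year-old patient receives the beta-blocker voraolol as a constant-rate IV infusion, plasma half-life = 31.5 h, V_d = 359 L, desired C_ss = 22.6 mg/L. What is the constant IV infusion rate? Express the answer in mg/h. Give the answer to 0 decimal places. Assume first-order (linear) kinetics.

179 mg/h

k = ln2 / t½ = 0.693147 / 31.5 = 0.02200 h⁻¹
CL = k × Vd = 0.02200 × 359 = 7.898 L/h
At steady state, infusion rate R₀ = Css × CL = 22.6 × 7.898 = 178.5 mg/h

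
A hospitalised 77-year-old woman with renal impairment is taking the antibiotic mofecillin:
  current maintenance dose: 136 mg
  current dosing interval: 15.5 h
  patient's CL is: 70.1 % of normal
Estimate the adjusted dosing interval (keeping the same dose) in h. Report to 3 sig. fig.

To keep the same average steady-state level, dosing rate must scale with clearance.
CL ratio = 70.1 / 100 = 0.7010
New interval (same dose) = 15.5 / 0.7010 = 22.11 h

22.1 h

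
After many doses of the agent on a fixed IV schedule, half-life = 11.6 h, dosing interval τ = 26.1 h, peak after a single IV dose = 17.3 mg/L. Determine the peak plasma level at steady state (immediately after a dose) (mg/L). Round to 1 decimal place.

21.9 mg/L

k = ln2 / t½ = 0.693147 / 11.6 = 0.05975 h⁻¹
e^(−kτ) = e^(−0.05975 × 26.1) = 0.2102
Accumulation ratio R = 1 / (1 − e^(−kτ)) = 1 / (1 − 0.2102) = 1.266
Steady-state peak = C₀ × R = 17.3 × 1.266 = 21.90 mg/L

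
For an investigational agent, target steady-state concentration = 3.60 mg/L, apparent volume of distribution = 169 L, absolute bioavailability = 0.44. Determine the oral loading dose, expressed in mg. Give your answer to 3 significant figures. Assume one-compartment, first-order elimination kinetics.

1380 mg

LD = Css × Vd / F = 3.60 × 169 / 0.44 = 1383 mg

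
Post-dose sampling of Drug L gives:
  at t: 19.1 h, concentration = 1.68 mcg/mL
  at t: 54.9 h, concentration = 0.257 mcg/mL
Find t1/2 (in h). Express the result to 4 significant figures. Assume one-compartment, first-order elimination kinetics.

k = ln(C₁/C₂) / (t₂ − t₁) = ln(1.68/0.257) / (54.9 − 19.1)
  = 1.877 / 35.80 = 0.05243 h⁻¹
t½ = ln2 / k = 0.693147 / 0.05243 = 13.22 h

13.22 h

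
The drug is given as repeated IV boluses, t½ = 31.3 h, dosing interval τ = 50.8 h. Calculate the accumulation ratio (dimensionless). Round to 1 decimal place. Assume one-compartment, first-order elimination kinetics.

k = ln2 / t½ = 0.693147 / 31.3 = 0.02215 h⁻¹
e^(−kτ) = e^(−0.02215 × 50.8) = 0.3246
Accumulation ratio R = 1 / (1 − e^(−kτ)) = 1 / (1 − 0.3246) = 1.481

1.5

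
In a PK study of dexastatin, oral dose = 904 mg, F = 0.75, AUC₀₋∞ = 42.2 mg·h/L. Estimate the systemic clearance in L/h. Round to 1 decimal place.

16.1 L/h

CL = F·Dose / AUC = 0.75 × 904 / 42.2 = 16.07 L/h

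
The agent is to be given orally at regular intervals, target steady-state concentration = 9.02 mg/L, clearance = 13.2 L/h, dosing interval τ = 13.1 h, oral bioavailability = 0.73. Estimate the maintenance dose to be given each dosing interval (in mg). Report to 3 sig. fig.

At steady state, F × (Dose/τ) = Css × CL.
Dose = Css × CL × τ / F = 9.02 × 13.20 × 13.1 / 0.73 = 2137 mg

2140 mg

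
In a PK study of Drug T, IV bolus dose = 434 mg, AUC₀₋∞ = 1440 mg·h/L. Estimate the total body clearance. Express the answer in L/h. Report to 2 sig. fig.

CL = Dose / AUC = 434 / 1440 = 0.3014 L/h

0.30 L/h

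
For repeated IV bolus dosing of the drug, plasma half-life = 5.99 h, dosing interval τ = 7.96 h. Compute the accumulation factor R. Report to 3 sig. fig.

1.66

k = ln2 / t½ = 0.693147 / 5.99 = 0.1157 h⁻¹
e^(−kτ) = e^(−0.1157 × 7.96) = 0.3981
Accumulation ratio R = 1 / (1 − e^(−kτ)) = 1 / (1 − 0.3981) = 1.661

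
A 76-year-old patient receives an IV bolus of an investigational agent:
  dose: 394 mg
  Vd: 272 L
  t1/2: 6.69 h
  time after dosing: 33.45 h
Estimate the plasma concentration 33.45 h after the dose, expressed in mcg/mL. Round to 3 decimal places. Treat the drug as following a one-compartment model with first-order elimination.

C₀ = Dose / Vd = 394.0 / 272 = 1.449 mg/L
k = ln2 / t½ = 0.693147 / 6.69 = 0.1036 h⁻¹
t / t½ = 33.45 / 6.69 = 5 half-lives
C = C₀ × (1/2)^5 = 1.449 × 0.03125 = 0.04528 mg/L
(0.04528 mg/L = 0.04528 mcg/mL)

0.045 mcg/mL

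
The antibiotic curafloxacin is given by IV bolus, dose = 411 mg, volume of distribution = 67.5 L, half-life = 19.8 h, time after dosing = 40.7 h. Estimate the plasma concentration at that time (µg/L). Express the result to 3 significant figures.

1460 µg/L

C₀ = Dose / Vd = 411.0 / 67.5 = 6.089 mg/L
k = ln2 / t½ = 0.693147 / 19.8 = 0.03501 h⁻¹
C = C₀ · e^(−k·t) = 6.089 × e^(−0.03501 × 40.7)
  = 6.089 × 0.2405 = 1.464 mg/L
Convert: 1.464 mg/L × 1000 = 1464 µg/L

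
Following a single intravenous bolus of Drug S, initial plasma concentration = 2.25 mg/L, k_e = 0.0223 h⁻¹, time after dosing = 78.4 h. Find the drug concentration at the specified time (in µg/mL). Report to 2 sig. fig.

C = C₀ · e^(−k·t) = 2.250 × e^(−0.02230 × 78.4)
  = 2.250 × 0.1741 = 0.3917 mg/L
(0.3917 mg/L = 0.3917 µg/mL)

0.39 µg/mL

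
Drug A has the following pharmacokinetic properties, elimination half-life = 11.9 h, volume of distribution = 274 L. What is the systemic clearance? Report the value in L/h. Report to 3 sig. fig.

k = ln2 / t½ = 0.693147 / 11.9 = 0.05825 h⁻¹
CL = k × Vd = 0.05825 × 274 = 15.96 L/h

16.0 L/h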